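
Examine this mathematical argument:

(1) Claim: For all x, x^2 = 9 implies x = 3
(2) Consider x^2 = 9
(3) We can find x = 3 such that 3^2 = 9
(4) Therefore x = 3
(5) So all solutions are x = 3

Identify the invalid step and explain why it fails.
Step 4: Therefore x = 3

Step 4 incorrectly concludes that x = 3 is the only solution. The proof shows that x = 3 is A solution (existence), but does not show it is the ONLY solution (uniqueness). In fact, x = -3 is also a solution since (-3)^2 = 9. Finding one solution doesn't prove there are no others.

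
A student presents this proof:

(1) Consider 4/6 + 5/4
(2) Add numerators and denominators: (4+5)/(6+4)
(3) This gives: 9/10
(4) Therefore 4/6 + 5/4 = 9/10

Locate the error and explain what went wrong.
Step 2: Add numerators and denominators: (4+5)/(6+4)

Step 2 incorrectly adds fractions by separately adding numerators and denominators. This is wrong. The correct method requires a common denominator: 4/6 + 5/4 = (4×4 + 5×6)/(6×4) = 46/24 = 23/12. The method used gives 9/10, which is different.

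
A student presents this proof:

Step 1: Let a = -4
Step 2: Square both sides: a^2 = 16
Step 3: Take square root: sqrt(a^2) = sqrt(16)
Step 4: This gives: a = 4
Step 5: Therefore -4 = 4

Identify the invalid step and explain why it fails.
Step 4: This gives: a = 4

Step 4 incorrectly states that sqrt(a^2) = a. The correct identity is sqrt(a^2) = |a|. Since a = -4 < 0, we have sqrt(a^2) = |-4| = 4, not a = -4.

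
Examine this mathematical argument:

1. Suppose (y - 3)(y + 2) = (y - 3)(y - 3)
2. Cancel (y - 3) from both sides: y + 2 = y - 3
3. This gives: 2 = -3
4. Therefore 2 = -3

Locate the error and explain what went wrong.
Step 2: Cancel (y - 3) from both sides: y + 2 = y - 3

Step 2 cancels (y - 3) from both sides. This is only valid if (y - 3) ≠ 0, i.e., y ≠ 3. When y = 3, both sides equal zero regardless of the other factors. The correct approach requires considering y = 3 as a separate case.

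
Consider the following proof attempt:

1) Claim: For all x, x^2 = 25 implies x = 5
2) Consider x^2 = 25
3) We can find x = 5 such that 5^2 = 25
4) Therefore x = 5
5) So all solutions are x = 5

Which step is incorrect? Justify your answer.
Step 4: Therefore x = 5

Step 4 incorrectly concludes that x = 5 is the only solution. The proof shows that x = 5 is A solution (existence), but does not show it is the ONLY solution (uniqueness). In fact, x = -5 is also a solution since (-5)^2 = 25. Finding one solution doesn't prove there are no others.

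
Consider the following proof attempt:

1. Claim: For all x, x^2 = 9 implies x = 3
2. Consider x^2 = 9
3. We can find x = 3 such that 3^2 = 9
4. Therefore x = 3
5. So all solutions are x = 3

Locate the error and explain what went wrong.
Step 4: Therefore x = 3

Step 4 incorrectly concludes that x = 3 is the only solution. The proof shows that x = 3 is A solution (existence), but does not show it is the ONLY solution (uniqueness). In fact, x = -3 is also a solution since (-3)^2 = 9. Finding one solution doesn't prove there are no others.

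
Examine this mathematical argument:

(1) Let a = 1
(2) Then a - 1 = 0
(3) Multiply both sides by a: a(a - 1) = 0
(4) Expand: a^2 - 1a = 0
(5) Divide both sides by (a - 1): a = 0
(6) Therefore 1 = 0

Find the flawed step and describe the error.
Step 5: Divide both sides by (a - 1): a = 0

Step 5 divides both sides by (a - 1). However, since a = 1, we have (a - 1) = 0. Division by zero is undefined, making this step invalid.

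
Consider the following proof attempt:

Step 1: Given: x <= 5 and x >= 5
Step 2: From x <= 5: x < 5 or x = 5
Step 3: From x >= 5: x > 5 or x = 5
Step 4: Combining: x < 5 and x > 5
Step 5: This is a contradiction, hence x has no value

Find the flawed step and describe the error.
Step 4: Combining: x < 5 and x > 5

Step 4 incorrectly combines the conditions. From x <= 5 and x >= 5, the intersection is x = 5. The error treats the 'or' cases as 'and' requirements. The correct conclusion is that x = 5 is the unique solution, not that no solution exists.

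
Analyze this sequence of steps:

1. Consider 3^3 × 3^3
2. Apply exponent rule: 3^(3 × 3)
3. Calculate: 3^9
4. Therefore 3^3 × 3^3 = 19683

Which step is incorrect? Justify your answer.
Step 2: Apply exponent rule: 3^(3 × 3)

Step 2 incorrectly states that a^b × a^c = a^(b×c). The correct rule is a^b × a^c = a^(b+c). The actual value is 3^3 × 3^3 = 3^6 = 729, not 3^9 = 19683.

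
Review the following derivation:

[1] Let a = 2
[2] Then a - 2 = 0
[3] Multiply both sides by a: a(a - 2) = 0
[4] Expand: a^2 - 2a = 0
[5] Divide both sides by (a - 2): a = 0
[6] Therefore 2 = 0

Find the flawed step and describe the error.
Step 5: Divide both sides by (a - 2): a = 0

Step 5 divides both sides by (a - 2). However, since a = 2, we have (a - 2) = 0. Division by zero is undefined, making this step invalid.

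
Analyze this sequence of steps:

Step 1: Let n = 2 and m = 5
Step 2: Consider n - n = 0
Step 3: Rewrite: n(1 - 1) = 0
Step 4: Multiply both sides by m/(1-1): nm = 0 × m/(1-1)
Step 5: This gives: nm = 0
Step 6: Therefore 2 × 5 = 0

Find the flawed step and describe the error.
Step 4: Multiply both sides by m/(1-1): nm = 0 × m/(1-1)

Step 4 multiplies both sides by m/(1-1). However, 1-1 = 0, so this is multiplication by m/0, which is undefined. We cannot multiply by an undefined expression.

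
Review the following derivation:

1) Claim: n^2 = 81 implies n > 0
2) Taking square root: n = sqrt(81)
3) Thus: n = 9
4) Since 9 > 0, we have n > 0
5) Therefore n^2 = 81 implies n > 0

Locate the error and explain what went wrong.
Step 2: Taking square root: n = sqrt(81)

Step 2 takes the square root and assumes the positive root only. The equation n^2 = 81 actually has two solutions: n = 9 and n = -9. The proof silently assumes n > 0 without justification, then uses this assumption to conclude n > 0, which is circular. The counterexample n = -9 shows the claim is false.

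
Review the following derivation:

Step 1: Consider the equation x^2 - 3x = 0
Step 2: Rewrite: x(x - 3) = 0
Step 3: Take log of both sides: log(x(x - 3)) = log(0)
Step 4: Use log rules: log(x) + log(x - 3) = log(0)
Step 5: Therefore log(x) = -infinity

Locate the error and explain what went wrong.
Step 3: Take log of both sides: log(x(x - 3)) = log(0)

Step 3 takes the logarithm of both sides, resulting in log(0) on the right side. The logarithm is only defined for positive numbers; log(0) is undefined (approaches negative infinity). This operation is invalid.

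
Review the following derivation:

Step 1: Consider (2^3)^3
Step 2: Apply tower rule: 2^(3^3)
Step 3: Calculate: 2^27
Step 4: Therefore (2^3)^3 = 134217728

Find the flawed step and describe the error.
Step 2: Apply tower rule: 2^(3^3)

Step 2 incorrectly states that (a^b)^c = a^(b^c). The correct rule is (a^b)^c = a^(b×c). The actual value is (2^3)^3 = 2^9 = 512, not 2^27 = 134217728.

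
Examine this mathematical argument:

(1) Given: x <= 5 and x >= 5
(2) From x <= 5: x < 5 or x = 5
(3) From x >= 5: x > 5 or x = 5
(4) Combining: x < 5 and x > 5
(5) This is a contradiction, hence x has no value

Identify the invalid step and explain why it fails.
Step 4: Combining: x < 5 and x > 5

Step 4 incorrectly combines the conditions. From x <= 5 and x >= 5, the intersection is x = 5. The error treats the 'or' cases as 'and' requirements. The correct conclusion is that x = 5 is the unique solution, not that no solution exists.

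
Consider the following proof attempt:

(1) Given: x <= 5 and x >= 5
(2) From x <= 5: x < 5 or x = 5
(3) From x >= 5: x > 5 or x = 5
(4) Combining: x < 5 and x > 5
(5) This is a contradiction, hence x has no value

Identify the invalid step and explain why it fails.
Step 4: Combining: x < 5 and x > 5

Step 4 incorrectly combines the conditions. From x <= 5 and x >= 5, the intersection is x = 5. The error treats the 'or' cases as 'and' requirements. The correct conclusion is that x = 5 is the unique solution, not that no solution exists.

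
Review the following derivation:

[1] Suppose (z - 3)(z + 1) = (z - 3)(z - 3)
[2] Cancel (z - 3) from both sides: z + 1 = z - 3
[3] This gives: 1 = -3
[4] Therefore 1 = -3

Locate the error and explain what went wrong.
Step 2: Cancel (z - 3) from both sides: z + 1 = z - 3

Step 2 cancels (z - 3) from both sides. This is only valid if (z - 3) ≠ 0, i.e., z ≠ 3. When z = 3, both sides equal zero regardless of the other factors. The correct approach requires considering z = 3 as a separate case.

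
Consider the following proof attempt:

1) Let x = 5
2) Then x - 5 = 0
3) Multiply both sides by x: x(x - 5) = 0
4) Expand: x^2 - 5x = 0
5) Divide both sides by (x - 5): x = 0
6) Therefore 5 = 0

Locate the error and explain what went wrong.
Step 5: Divide both sides by (x - 5): x = 0

Step 5 divides both sides by (x - 5). However, since x = 5, we have (x - 5) = 0. Division by zero is undefined, making this step invalid.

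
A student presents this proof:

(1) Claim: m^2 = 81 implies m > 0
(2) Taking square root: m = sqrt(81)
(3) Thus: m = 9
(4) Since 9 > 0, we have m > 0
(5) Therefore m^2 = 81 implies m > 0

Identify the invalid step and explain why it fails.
Step 2: Taking square root: m = sqrt(81)

Step 2 takes the square root and assumes the positive root only. The equation m^2 = 81 actually has two solutions: m = 9 and m = -9. The proof silently assumes m > 0 without justification, then uses this assumption to conclude m > 0, which is circular. The counterexample m = -9 shows the claim is false.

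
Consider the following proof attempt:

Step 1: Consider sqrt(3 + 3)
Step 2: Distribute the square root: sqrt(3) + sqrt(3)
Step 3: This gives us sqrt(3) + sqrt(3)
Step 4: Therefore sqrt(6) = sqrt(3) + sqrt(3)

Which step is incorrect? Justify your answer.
Step 2: Distribute the square root: sqrt(3) + sqrt(3)

Step 2 incorrectly 'distributes' the square root over addition. The square root function does not distribute: sqrt(a + b) ≠ sqrt(a) + sqrt(b). In fact, sqrt(3 + 3) = sqrt(6) ≈ 2.4495, while sqrt(3) + sqrt(3) ≈ 3.4641.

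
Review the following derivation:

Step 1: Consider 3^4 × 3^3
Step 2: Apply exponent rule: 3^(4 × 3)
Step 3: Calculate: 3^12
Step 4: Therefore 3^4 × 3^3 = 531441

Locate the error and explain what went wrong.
Step 2: Apply exponent rule: 3^(4 × 3)

Step 2 incorrectly states that a^b × a^c = a^(b×c). The correct rule is a^b × a^c = a^(b+c). The actual value is 3^4 × 3^3 = 3^7 = 2187, not 3^12 = 531441.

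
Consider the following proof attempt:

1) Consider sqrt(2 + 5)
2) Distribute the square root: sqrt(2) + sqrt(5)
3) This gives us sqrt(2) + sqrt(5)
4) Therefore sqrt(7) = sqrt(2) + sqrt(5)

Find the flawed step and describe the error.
Step 2: Distribute the square root: sqrt(2) + sqrt(5)

Step 2 incorrectly 'distributes' the square root over addition. The square root function does not distribute: sqrt(a + b) ≠ sqrt(a) + sqrt(b). In fact, sqrt(2 + 5) = sqrt(7) ≈ 2.6458, while sqrt(2) + sqrt(5) ≈ 3.6503.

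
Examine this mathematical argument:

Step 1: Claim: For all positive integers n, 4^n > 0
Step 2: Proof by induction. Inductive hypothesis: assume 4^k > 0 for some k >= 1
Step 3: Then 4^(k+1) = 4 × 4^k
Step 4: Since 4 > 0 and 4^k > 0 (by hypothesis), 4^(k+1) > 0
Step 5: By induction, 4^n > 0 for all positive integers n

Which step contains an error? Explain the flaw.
Step 5: By induction, 4^n > 0 for all positive integers n

Step 5 concludes the proof by induction, but no base case was ever established. A valid induction proof requires: (1) a base case proving 4^1 > 0, and (2) an inductive step showing IF 4^k > 0 THEN 4^(k+1) > 0. Steps 2-4 correctly establish the inductive step, but without the base case the conclusion in step 5 does not follow.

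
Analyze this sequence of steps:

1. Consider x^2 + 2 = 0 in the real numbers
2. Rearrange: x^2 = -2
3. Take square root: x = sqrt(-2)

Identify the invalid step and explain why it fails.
Step 3: Take square root: x = sqrt(-2)

Step 3 takes the square root of -2, which is negative. In the real number system, the square root of a negative number is undefined. The equation x^2 + 2 = 0 has no real solutions. Square roots of negative numbers only exist in the complex numbers.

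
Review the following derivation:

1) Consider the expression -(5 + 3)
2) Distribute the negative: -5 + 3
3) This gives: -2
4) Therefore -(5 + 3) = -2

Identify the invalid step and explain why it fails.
Step 2: Distribute the negative: -5 + 3

Step 2 incorrectly distributes the negative sign. The correct distribution is -(5 + 3) = -5 - 3 = -8. The negative must be applied to both terms, not just the first. The error treats -(5 + 3) as -5 + 3, which equals -2 instead of -8.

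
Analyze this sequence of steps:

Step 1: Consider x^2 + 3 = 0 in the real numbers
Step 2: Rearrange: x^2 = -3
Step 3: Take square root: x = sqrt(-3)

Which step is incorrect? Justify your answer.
Step 3: Take square root: x = sqrt(-3)

Step 3 takes the square root of -3, which is negative. In the real number system, the square root of a negative number is undefined. The equation x^2 + 3 = 0 has no real solutions. Square roots of negative numbers only exist in the complex numbers.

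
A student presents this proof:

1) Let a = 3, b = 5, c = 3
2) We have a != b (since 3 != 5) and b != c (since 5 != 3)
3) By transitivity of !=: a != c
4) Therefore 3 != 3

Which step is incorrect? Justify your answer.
Step 3: By transitivity of !=: a != c

Step 3 incorrectly applies transitivity to the '!=' relation. Transitivity states: if a R b and b R c, then a R c. However, '!=' is not transitive. Counterexample: 3 != 5 and 5 != 3, but 3 = 3 (both equal 3). Transitivity holds for relations like <, <=, =, but not for !=.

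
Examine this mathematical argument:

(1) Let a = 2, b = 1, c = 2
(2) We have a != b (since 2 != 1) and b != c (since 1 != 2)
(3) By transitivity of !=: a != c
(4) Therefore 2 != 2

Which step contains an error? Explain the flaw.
Step 3: By transitivity of !=: a != c

Step 3 incorrectly applies transitivity to the '!=' relation. Transitivity states: if a R b and b R c, then a R c. However, '!=' is not transitive. Counterexample: 2 != 1 and 1 != 2, but 2 = 2 (both equal 2). Transitivity holds for relations like <, <=, =, but not for !=.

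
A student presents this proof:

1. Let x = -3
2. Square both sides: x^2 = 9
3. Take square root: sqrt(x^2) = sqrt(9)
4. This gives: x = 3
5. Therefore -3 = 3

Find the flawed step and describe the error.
Step 4: This gives: x = 3

Step 4 incorrectly states that sqrt(x^2) = x. The correct identity is sqrt(x^2) = |x|. Since x = -3 < 0, we have sqrt(x^2) = |-3| = 3, not x = -3.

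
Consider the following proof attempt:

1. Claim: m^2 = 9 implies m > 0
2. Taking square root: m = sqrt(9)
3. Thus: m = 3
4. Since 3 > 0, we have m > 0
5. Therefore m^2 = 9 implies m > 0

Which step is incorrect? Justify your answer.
Step 2: Taking square root: m = sqrt(9)

Step 2 takes the square root and assumes the positive root only. The equation m^2 = 9 actually has two solutions: m = 3 and m = -3. The proof silently assumes m > 0 without justification, then uses this assumption to conclude m > 0, which is circular. The counterexample m = -3 shows the claim is false.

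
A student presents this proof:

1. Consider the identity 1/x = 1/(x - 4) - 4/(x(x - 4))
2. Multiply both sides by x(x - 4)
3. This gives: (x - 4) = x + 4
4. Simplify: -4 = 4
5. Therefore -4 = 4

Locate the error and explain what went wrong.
Step 3: This gives: (x - 4) = x + 4

Step 3 makes a sign error when clearing denominators. Multiplying -4/(x(x - 4)) by x(x - 4) gives -4, not +4. The correct result is (x - 4) = x - 4, which is trivially true, not (x - 4) = x + 4. (Step 1 is a valid identity: 1/(x - 4) - 4/(x(x - 4)) = (x - 4)/(x(x - 4)) = 1/x.)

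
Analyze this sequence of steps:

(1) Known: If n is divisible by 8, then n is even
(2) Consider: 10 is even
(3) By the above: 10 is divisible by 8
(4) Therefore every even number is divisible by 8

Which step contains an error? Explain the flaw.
Step 3: By the above: 10 is divisible by 8

Step 3 commits the fallacy of affirming the consequent. The known fact 'divisible by 8 → even' does NOT imply 'even → divisible by 8'. That would be the converse, which is false. For example, 10 is even but 10 ÷ 8 = 1.25, which is not an integer.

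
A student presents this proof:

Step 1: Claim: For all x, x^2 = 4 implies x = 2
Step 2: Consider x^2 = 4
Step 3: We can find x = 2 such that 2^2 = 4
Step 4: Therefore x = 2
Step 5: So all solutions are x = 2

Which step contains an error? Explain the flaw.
Step 4: Therefore x = 2

Step 4 incorrectly concludes that x = 2 is the only solution. The proof shows that x = 2 is A solution (existence), but does not show it is the ONLY solution (uniqueness). In fact, x = -2 is also a solution since (-2)^2 = 4. Finding one solution doesn't prove there are no others.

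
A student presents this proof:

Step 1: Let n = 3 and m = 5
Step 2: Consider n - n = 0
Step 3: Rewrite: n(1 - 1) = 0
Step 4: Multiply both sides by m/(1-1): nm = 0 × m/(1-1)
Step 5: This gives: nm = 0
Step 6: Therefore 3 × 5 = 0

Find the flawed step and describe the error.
Step 4: Multiply both sides by m/(1-1): nm = 0 × m/(1-1)

Step 4 multiplies both sides by m/(1-1). However, 1-1 = 0, so this is multiplication by m/0, which is undefined. We cannot multiply by an undefined expression.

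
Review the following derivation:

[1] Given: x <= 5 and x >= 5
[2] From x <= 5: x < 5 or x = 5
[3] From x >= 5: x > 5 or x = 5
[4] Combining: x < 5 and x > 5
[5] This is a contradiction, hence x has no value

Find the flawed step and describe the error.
Step 4: Combining: x < 5 and x > 5

Step 4 incorrectly combines the conditions. From x <= 5 and x >= 5, the intersection is x = 5. The error treats the 'or' cases as 'and' requirements. The correct conclusion is that x = 5 is the unique solution, not that no solution exists.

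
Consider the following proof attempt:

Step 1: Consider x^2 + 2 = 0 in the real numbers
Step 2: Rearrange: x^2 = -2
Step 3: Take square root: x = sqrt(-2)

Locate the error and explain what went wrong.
Step 3: Take square root: x = sqrt(-2)

Step 3 takes the square root of -2, which is negative. In the real number system, the square root of a negative number is undefined. The equation x^2 + 2 = 0 has no real solutions. Square roots of negative numbers only exist in the complex numbers.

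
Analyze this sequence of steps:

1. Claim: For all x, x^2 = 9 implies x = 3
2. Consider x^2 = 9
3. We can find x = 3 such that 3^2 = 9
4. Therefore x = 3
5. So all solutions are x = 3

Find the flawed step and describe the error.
Step 4: Therefore x = 3

Step 4 incorrectly concludes that x = 3 is the only solution. The proof shows that x = 3 is A solution (existence), but does not show it is the ONLY solution (uniqueness). In fact, x = -3 is also a solution since (-3)^2 = 9. Finding one solution doesn't prove there are no others.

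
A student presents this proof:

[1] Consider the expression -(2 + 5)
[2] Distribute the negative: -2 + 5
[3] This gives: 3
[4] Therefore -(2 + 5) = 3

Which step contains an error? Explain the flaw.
Step 2: Distribute the negative: -2 + 5

Step 2 incorrectly distributes the negative sign. The correct distribution is -(2 + 5) = -2 - 5 = -7. The negative must be applied to both terms, not just the first. The error treats -(2 + 5) as -2 + 5, which equals 3 instead of -7.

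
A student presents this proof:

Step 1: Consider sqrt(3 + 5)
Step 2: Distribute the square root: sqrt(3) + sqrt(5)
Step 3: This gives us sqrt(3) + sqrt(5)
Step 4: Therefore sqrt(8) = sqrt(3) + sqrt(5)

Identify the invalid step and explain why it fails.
Step 2: Distribute the square root: sqrt(3) + sqrt(5)

Step 2 incorrectly 'distributes' the square root over addition. The square root function does not distribute: sqrt(a + b) ≠ sqrt(a) + sqrt(b). In fact, sqrt(3 + 5) = sqrt(8) ≈ 2.8284, while sqrt(3) + sqrt(5) ≈ 3.9681.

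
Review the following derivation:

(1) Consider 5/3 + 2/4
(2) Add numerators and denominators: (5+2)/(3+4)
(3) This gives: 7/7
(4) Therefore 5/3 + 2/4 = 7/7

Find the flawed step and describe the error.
Step 2: Add numerators and denominators: (5+2)/(3+4)

Step 2 incorrectly adds fractions by separately adding numerators and denominators. This is wrong. The correct method requires a common denominator: 5/3 + 2/4 = (5×4 + 2×3)/(3×4) = 26/12 = 13/6. The method used gives 7/7, which is different.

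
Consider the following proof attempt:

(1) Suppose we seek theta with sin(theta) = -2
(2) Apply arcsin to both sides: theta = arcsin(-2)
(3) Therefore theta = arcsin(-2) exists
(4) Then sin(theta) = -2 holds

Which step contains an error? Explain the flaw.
Step 2: Apply arcsin to both sides: theta = arcsin(-2)

Step 2 applies arcsin to -2. However, arcsin(x) is only defined for x in [-1, 1] because sin(theta) can only produce values in that range. Since |-2| > 1, arcsin(-2) is undefined. There is no angle whose sine equals -2.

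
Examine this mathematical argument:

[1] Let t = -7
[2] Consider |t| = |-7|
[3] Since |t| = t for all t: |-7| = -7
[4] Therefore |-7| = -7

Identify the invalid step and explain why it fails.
Step 3: Since |t| = t for all t: |-7| = -7

Step 3 incorrectly states that |t| = t for all t. The correct definition is |t| = t when t >= 0, and |t| = -t when t < 0. Since -7 < 0, we have |-7| = -(-7) = 7, not -7.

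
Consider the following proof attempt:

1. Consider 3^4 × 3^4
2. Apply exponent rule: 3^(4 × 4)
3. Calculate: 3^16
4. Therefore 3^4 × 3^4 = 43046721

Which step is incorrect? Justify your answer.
Step 2: Apply exponent rule: 3^(4 × 4)

Step 2 incorrectly states that a^b × a^c = a^(b×c). The correct rule is a^b × a^c = a^(b+c). The actual value is 3^4 × 3^4 = 3^8 = 6561, not 3^16 = 43046721.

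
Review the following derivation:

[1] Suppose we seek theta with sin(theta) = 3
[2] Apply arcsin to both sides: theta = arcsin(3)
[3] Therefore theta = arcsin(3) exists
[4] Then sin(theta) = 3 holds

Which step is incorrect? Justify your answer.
Step 2: Apply arcsin to both sides: theta = arcsin(3)

Step 2 applies arcsin to 3. However, arcsin(x) is only defined for x in [-1, 1] because sin(theta) can only produce values in that range. Since |3| > 1, arcsin(3) is undefined. There is no angle whose sine equals 3.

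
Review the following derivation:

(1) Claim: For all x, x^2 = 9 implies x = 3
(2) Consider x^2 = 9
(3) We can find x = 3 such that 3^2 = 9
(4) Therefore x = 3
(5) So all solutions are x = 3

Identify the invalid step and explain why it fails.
Step 4: Therefore x = 3

Step 4 incorrectly concludes that x = 3 is the only solution. The proof shows that x = 3 is A solution (existence), but does not show it is the ONLY solution (uniqueness). In fact, x = -3 is also a solution since (-3)^2 = 9. Finding one solution doesn't prove there are no others.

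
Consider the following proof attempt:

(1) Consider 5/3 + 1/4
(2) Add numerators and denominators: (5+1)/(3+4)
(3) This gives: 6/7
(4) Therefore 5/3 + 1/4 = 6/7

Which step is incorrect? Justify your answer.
Step 2: Add numerators and denominators: (5+1)/(3+4)

Step 2 incorrectly adds fractions by separately adding numerators and denominators. This is wrong. The correct method requires a common denominator: 5/3 + 1/4 = (5×4 + 1×3)/(3×4) = 23/12 = 23/12. The method used gives 6/7, which is different.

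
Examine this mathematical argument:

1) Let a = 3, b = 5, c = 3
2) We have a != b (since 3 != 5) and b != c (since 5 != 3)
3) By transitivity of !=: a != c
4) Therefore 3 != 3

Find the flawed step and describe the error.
Step 3: By transitivity of !=: a != c

Step 3 incorrectly applies transitivity to the '!=' relation. Transitivity states: if a R b and b R c, then a R c. However, '!=' is not transitive. Counterexample: 3 != 5 and 5 != 3, but 3 = 3 (both equal 3). Transitivity holds for relations like <, <=, =, but not for !=.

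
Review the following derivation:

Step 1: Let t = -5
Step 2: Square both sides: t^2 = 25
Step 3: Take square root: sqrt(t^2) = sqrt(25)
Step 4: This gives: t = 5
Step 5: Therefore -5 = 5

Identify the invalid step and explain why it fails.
Step 4: This gives: t = 5

Step 4 incorrectly states that sqrt(t^2) = t. The correct identity is sqrt(t^2) = |t|. Since t = -5 < 0, we have sqrt(t^2) = |-5| = 5, not t = -5.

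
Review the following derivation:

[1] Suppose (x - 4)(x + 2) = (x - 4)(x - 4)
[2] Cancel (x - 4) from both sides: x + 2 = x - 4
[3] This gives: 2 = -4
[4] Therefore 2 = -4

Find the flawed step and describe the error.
Step 2: Cancel (x - 4) from both sides: x + 2 = x - 4

Step 2 cancels (x - 4) from both sides. This is only valid if (x - 4) ≠ 0, i.e., x ≠ 4. When x = 4, both sides equal zero regardless of the other factors. The correct approach requires considering x = 4 as a separate case.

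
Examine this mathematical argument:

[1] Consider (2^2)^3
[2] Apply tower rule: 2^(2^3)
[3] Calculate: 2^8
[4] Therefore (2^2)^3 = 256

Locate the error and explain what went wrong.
Step 2: Apply tower rule: 2^(2^3)

Step 2 incorrectly states that (a^b)^c = a^(b^c). The correct rule is (a^b)^c = a^(b×c). The actual value is (2^2)^3 = 2^6 = 64, not 2^8 = 256.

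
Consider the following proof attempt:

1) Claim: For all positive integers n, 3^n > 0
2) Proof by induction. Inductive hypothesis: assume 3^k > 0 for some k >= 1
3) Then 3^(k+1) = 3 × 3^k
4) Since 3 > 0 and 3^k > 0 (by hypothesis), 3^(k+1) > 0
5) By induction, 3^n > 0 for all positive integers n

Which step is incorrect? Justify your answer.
Step 5: By induction, 3^n > 0 for all positive integers n

Step 5 concludes the proof by induction, but no base case was ever established. A valid induction proof requires: (1) a base case proving 3^1 > 0, and (2) an inductive step showing IF 3^k > 0 THEN 3^(k+1) > 0. Steps 2-4 correctly establish the inductive step, but without the base case the conclusion in step 5 does not follow.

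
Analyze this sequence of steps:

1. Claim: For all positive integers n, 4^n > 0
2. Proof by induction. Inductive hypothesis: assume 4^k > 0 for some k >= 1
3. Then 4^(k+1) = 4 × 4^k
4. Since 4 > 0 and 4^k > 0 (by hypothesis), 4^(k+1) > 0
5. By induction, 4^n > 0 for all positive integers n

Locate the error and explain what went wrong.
Step 5: By induction, 4^n > 0 for all positive integers n

Step 5 concludes the proof by induction, but no base case was ever established. A valid induction proof requires: (1) a base case proving 4^1 > 0, and (2) an inductive step showing IF 4^k > 0 THEN 4^(k+1) > 0. Steps 2-4 correctly establish the inductive step, but without the base case the conclusion in step 5 does not follow.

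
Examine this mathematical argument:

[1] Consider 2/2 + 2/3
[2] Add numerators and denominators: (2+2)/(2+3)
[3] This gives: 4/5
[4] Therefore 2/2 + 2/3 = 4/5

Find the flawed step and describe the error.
Step 2: Add numerators and denominators: (2+2)/(2+3)

Step 2 incorrectly adds fractions by separately adding numerators and denominators. This is wrong. The correct method requires a common denominator: 2/2 + 2/3 = (2×3 + 2×2)/(2×3) = 10/6 = 5/3. The method used gives 4/5, which is different.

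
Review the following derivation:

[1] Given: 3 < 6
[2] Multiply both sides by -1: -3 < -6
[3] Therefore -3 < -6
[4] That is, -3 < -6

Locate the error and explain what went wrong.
Step 2: Multiply both sides by -1: -3 < -6

Step 2 multiplies both sides by -1 but fails to reverse the inequality sign. When multiplying (or dividing) an inequality by a negative number, the direction must be reversed. Since 3 < 6, we should get -3 > -6, i.e., -3 > -6.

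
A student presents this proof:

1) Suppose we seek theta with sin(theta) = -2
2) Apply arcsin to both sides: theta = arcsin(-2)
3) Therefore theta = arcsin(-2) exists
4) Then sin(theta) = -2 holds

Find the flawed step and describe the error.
Step 2: Apply arcsin to both sides: theta = arcsin(-2)

Step 2 applies arcsin to -2. However, arcsin(x) is only defined for x in [-1, 1] because sin(theta) can only produce values in that range. Since |-2| > 1, arcsin(-2) is undefined. There is no angle whose sine equals -2.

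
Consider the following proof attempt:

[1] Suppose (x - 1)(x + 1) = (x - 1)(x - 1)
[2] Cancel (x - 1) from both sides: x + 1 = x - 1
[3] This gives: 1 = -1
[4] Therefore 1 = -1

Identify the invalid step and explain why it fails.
Step 2: Cancel (x - 1) from both sides: x + 1 = x - 1

Step 2 cancels (x - 1) from both sides. This is only valid if (x - 1) ≠ 0, i.e., x ≠ 1. When x = 1, both sides equal zero regardless of the other factors. The correct approach requires considering x = 1 as a separate case.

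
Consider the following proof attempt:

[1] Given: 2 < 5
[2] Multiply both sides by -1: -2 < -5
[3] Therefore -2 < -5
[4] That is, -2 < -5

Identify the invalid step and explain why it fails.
Step 2: Multiply both sides by -1: -2 < -5

Step 2 multiplies both sides by -1 but fails to reverse the inequality sign. When multiplying (or dividing) an inequality by a negative number, the direction must be reversed. Since 2 < 5, we should get -2 > -5, i.e., -2 > -5.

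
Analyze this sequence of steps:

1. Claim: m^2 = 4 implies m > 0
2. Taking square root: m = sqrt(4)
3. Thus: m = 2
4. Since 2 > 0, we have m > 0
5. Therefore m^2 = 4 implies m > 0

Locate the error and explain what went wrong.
Step 2: Taking square root: m = sqrt(4)

Step 2 takes the square root and assumes the positive root only. The equation m^2 = 4 actually has two solutions: m = 2 and m = -2. The proof silently assumes m > 0 without justification, then uses this assumption to conclude m > 0, which is circular. The counterexample m = -2 shows the claim is false.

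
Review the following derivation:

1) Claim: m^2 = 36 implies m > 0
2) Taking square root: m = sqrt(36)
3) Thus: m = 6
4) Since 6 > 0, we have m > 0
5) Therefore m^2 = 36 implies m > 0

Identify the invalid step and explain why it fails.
Step 2: Taking square root: m = sqrt(36)

Step 2 takes the square root and assumes the positive root only. The equation m^2 = 36 actually has two solutions: m = 6 and m = -6. The proof silently assumes m > 0 without justification, then uses this assumption to conclude m > 0, which is circular. The counterexample m = -6 shows the claim is false.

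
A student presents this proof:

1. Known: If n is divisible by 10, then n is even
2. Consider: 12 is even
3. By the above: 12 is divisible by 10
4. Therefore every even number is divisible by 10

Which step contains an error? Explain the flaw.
Step 3: By the above: 12 is divisible by 10

Step 3 commits the fallacy of affirming the consequent. The known fact 'divisible by 10 → even' does NOT imply 'even → divisible by 10'. That would be the converse, which is false. For example, 12 is even but 12 ÷ 10 = 1.20, which is not an integer.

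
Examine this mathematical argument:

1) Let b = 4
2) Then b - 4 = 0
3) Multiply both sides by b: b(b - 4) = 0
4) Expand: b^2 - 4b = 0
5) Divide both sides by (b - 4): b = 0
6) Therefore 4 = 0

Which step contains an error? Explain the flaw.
Step 5: Divide both sides by (b - 4): b = 0

Step 5 divides both sides by (b - 4). However, since b = 4, we have (b - 4) = 0. Division by zero is undefined, making this step invalid.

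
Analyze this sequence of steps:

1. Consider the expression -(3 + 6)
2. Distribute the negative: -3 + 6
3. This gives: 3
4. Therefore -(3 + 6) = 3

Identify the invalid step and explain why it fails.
Step 2: Distribute the negative: -3 + 6

Step 2 incorrectly distributes the negative sign. The correct distribution is -(3 + 6) = -3 - 6 = -9. The negative must be applied to both terms, not just the first. The error treats -(3 + 6) as -3 + 6, which equals 3 instead of -9.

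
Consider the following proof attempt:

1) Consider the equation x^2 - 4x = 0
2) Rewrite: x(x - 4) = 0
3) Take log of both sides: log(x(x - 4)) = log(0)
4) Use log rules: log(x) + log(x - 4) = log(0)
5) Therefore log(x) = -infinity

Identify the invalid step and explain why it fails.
Step 3: Take log of both sides: log(x(x - 4)) = log(0)

Step 3 takes the logarithm of both sides, resulting in log(0) on the right side. The logarithm is only defined for positive numbers; log(0) is undefined (approaches negative infinity). This operation is invalid.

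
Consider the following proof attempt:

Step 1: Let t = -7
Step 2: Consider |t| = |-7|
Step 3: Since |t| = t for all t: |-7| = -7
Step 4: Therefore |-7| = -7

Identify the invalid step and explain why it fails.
Step 3: Since |t| = t for all t: |-7| = -7

Step 3 incorrectly states that |t| = t for all t. The correct definition is |t| = t when t >= 0, and |t| = -t when t < 0. Since -7 < 0, we have |-7| = -(-7) = 7, not -7.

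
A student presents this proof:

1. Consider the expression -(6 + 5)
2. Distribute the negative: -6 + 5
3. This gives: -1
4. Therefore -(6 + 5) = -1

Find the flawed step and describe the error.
Step 2: Distribute the negative: -6 + 5

Step 2 incorrectly distributes the negative sign. The correct distribution is -(6 + 5) = -6 - 5 = -11. The negative must be applied to both terms, not just the first. The error treats -(6 + 5) as -6 + 5, which equals -1 instead of -11.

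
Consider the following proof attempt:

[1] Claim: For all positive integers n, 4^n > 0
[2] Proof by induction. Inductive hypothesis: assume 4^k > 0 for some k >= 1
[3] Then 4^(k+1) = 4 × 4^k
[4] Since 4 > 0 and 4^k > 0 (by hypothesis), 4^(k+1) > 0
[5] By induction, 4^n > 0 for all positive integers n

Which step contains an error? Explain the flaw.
Step 5: By induction, 4^n > 0 for all positive integers n

Step 5 concludes the proof by induction, but no base case was ever established. A valid induction proof requires: (1) a base case proving 4^1 > 0, and (2) an inductive step showing IF 4^k > 0 THEN 4^(k+1) > 0. Steps 2-4 correctly establish the inductive step, but without the base case the conclusion in step 5 does not follow.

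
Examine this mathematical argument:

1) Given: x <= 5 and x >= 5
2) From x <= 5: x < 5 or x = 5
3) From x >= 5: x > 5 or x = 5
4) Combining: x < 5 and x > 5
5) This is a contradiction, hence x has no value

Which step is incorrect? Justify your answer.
Step 4: Combining: x < 5 and x > 5

Step 4 incorrectly combines the conditions. From x <= 5 and x >= 5, the intersection is x = 5. The error treats the 'or' cases as 'and' requirements. The correct conclusion is that x = 5 is the unique solution, not that no solution exists.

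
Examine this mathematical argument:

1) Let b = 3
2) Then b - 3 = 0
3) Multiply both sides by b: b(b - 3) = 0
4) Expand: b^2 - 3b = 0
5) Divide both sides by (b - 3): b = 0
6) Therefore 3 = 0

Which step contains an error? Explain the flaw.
Step 5: Divide both sides by (b - 3): b = 0

Step 5 divides both sides by (b - 3). However, since b = 3, we have (b - 3) = 0. Division by zero is undefined, making this step invalid.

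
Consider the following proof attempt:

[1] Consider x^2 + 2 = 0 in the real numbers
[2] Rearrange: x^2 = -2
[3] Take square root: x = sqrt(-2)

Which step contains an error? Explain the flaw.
Step 3: Take square root: x = sqrt(-2)

Step 3 takes the square root of -2, which is negative. In the real number system, the square root of a negative number is undefined. The equation x^2 + 2 = 0 has no real solutions. Square roots of negative numbers only exist in the complex numbers.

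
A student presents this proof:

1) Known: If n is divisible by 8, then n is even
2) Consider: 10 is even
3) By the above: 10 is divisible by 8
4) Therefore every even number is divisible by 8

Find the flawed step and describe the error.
Step 3: By the above: 10 is divisible by 8

Step 3 commits the fallacy of affirming the consequent. The known fact 'divisible by 8 → even' does NOT imply 'even → divisible by 8'. That would be the converse, which is false. For example, 10 is even but 10 ÷ 8 = 1.25, which is not an integer.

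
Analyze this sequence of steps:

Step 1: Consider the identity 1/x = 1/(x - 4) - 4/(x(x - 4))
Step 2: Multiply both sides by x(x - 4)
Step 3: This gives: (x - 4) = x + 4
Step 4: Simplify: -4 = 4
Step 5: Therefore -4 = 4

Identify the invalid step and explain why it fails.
Step 3: This gives: (x - 4) = x + 4

Step 3 makes a sign error when clearing denominators. Multiplying -4/(x(x - 4)) by x(x - 4) gives -4, not +4. The correct result is (x - 4) = x - 4, which is trivially true, not (x - 4) = x + 4. (Step 1 is a valid identity: 1/(x - 4) - 4/(x(x - 4)) = (x - 4)/(x(x - 4)) = 1/x.)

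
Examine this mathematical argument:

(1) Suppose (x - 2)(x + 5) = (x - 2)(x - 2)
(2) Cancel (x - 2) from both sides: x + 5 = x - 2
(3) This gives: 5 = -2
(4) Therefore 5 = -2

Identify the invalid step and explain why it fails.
Step 2: Cancel (x - 2) from both sides: x + 5 = x - 2

Step 2 cancels (x - 2) from both sides. This is only valid if (x - 2) ≠ 0, i.e., x ≠ 2. When x = 2, both sides equal zero regardless of the other factors. The correct approach requires considering x = 2 as a separate case.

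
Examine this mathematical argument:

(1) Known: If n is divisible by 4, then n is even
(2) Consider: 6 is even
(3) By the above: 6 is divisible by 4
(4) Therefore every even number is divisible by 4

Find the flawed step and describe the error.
Step 3: By the above: 6 is divisible by 4

Step 3 commits the fallacy of affirming the consequent. The known fact 'divisible by 4 → even' does NOT imply 'even → divisible by 4'. That would be the converse, which is false. For example, 6 is even but 6 ÷ 4 = 1.50, which is not an integer.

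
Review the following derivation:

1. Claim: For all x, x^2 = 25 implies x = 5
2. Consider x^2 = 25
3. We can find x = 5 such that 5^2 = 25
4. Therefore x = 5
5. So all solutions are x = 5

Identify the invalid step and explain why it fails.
Step 4: Therefore x = 5

Step 4 incorrectly concludes that x = 5 is the only solution. The proof shows that x = 5 is A solution (existence), but does not show it is the ONLY solution (uniqueness). In fact, x = -5 is also a solution since (-5)^2 = 25. Finding one solution doesn't prove there are no others.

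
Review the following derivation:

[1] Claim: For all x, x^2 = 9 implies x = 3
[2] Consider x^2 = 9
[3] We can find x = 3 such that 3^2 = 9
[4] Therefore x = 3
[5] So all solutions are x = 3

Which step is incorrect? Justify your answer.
Step 4: Therefore x = 3

Step 4 incorrectly concludes that x = 3 is the only solution. The proof shows that x = 3 is A solution (existence), but does not show it is the ONLY solution (uniqueness). In fact, x = -3 is also a solution since (-3)^2 = 9. Finding one solution doesn't prove there are no others.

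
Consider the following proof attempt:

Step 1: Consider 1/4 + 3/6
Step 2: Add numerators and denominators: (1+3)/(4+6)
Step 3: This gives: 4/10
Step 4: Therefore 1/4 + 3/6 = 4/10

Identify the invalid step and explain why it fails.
Step 2: Add numerators and denominators: (1+3)/(4+6)

Step 2 incorrectly adds fractions by separately adding numerators and denominators. This is wrong. The correct method requires a common denominator: 1/4 + 3/6 = (1×6 + 3×4)/(4×6) = 18/24 = 3/4. The method used gives 4/10, which is different.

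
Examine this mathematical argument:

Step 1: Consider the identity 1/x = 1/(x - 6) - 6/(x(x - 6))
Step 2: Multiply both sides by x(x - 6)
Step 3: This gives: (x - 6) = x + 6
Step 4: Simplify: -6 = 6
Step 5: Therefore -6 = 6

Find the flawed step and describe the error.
Step 3: This gives: (x - 6) = x + 6

Step 3 makes a sign error when clearing denominators. Multiplying -6/(x(x - 6)) by x(x - 6) gives -6, not +6. The correct result is (x - 6) = x - 6, which is trivially true, not (x - 6) = x + 6. (Step 1 is a valid identity: 1/(x - 6) - 6/(x(x - 6)) = (x - 6)/(x(x - 6)) = 1/x.)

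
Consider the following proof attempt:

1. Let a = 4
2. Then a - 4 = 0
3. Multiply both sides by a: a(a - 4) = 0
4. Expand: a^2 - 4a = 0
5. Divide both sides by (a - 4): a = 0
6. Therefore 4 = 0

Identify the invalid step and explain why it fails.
Step 5: Divide both sides by (a - 4): a = 0

Step 5 divides both sides by (a - 4). However, since a = 4, we have (a - 4) = 0. Division by zero is undefined, making this step invalid.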